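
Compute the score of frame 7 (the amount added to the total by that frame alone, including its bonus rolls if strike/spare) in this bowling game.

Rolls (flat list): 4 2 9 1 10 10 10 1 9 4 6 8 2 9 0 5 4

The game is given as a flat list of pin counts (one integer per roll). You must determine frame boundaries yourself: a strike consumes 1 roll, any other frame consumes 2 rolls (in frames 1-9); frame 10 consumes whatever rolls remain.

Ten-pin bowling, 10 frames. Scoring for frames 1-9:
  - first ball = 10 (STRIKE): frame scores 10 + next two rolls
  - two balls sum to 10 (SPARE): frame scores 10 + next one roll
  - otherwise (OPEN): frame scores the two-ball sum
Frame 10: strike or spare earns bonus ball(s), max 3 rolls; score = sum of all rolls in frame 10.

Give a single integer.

Answer: 18

Derivation:
Frame 1: OPEN (4+2=6). Cumulative: 6
Frame 2: SPARE (9+1=10). 10 + next roll (10) = 20. Cumulative: 26
Frame 3: STRIKE. 10 + next two rolls (10+10) = 30. Cumulative: 56
Frame 4: STRIKE. 10 + next two rolls (10+1) = 21. Cumulative: 77
Frame 5: STRIKE. 10 + next two rolls (1+9) = 20. Cumulative: 97
Frame 6: SPARE (1+9=10). 10 + next roll (4) = 14. Cumulative: 111
Frame 7: SPARE (4+6=10). 10 + next roll (8) = 18. Cumulative: 129
Frame 8: SPARE (8+2=10). 10 + next roll (9) = 19. Cumulative: 148
Frame 9: OPEN (9+0=9). Cumulative: 157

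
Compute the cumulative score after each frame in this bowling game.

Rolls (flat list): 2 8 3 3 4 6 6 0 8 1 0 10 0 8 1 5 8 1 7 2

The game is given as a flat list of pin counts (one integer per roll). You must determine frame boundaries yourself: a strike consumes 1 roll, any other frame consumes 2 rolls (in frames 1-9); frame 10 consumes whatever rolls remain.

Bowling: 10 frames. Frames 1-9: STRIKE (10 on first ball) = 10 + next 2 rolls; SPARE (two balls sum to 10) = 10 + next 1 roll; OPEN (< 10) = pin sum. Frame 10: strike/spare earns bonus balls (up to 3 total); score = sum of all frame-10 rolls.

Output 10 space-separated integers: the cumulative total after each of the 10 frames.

Answer: 13 19 35 41 50 60 68 74 83 92

Derivation:
Frame 1: SPARE (2+8=10). 10 + next roll (3) = 13. Cumulative: 13
Frame 2: OPEN (3+3=6). Cumulative: 19
Frame 3: SPARE (4+6=10). 10 + next roll (6) = 16. Cumulative: 35
Frame 4: OPEN (6+0=6). Cumulative: 41
Frame 5: OPEN (8+1=9). Cumulative: 50
Frame 6: SPARE (0+10=10). 10 + next roll (0) = 10. Cumulative: 60
Frame 7: OPEN (0+8=8). Cumulative: 68
Frame 8: OPEN (1+5=6). Cumulative: 74
Frame 9: OPEN (8+1=9). Cumulative: 83
Frame 10: OPEN. Sum of all frame-10 rolls (7+2) = 9. Cumulative: 92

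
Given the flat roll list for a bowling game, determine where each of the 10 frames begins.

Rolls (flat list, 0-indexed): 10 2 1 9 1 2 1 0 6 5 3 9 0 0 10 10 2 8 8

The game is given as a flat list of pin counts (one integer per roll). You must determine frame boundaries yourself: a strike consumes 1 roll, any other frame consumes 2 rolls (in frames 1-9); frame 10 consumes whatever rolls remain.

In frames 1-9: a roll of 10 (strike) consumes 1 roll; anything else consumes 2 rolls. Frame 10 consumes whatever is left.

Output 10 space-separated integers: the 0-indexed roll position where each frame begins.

Frame 1 starts at roll index 0: roll=10 (strike), consumes 1 roll
Frame 2 starts at roll index 1: rolls=2,1 (sum=3), consumes 2 rolls
Frame 3 starts at roll index 3: rolls=9,1 (sum=10), consumes 2 rolls
Frame 4 starts at roll index 5: rolls=2,1 (sum=3), consumes 2 rolls
Frame 5 starts at roll index 7: rolls=0,6 (sum=6), consumes 2 rolls
Frame 6 starts at roll index 9: rolls=5,3 (sum=8), consumes 2 rolls
Frame 7 starts at roll index 11: rolls=9,0 (sum=9), consumes 2 rolls
Frame 8 starts at roll index 13: rolls=0,10 (sum=10), consumes 2 rolls
Frame 9 starts at roll index 15: roll=10 (strike), consumes 1 roll
Frame 10 starts at roll index 16: 3 remaining rolls

Answer: 0 1 3 5 7 9 11 13 15 16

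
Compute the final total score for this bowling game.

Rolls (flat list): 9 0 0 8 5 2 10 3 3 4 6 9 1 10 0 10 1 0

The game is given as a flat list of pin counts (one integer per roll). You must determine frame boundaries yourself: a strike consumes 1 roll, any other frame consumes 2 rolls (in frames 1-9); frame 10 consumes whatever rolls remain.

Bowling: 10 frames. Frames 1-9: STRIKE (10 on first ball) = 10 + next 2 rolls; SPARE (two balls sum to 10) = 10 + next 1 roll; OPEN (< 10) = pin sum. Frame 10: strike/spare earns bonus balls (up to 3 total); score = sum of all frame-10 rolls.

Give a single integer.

Frame 1: OPEN (9+0=9). Cumulative: 9
Frame 2: OPEN (0+8=8). Cumulative: 17
Frame 3: OPEN (5+2=7). Cumulative: 24
Frame 4: STRIKE. 10 + next two rolls (3+3) = 16. Cumulative: 40
Frame 5: OPEN (3+3=6). Cumulative: 46
Frame 6: SPARE (4+6=10). 10 + next roll (9) = 19. Cumulative: 65
Frame 7: SPARE (9+1=10). 10 + next roll (10) = 20. Cumulative: 85
Frame 8: STRIKE. 10 + next two rolls (0+10) = 20. Cumulative: 105
Frame 9: SPARE (0+10=10). 10 + next roll (1) = 11. Cumulative: 116
Frame 10: OPEN. Sum of all frame-10 rolls (1+0) = 1. Cumulative: 117

Answer: 117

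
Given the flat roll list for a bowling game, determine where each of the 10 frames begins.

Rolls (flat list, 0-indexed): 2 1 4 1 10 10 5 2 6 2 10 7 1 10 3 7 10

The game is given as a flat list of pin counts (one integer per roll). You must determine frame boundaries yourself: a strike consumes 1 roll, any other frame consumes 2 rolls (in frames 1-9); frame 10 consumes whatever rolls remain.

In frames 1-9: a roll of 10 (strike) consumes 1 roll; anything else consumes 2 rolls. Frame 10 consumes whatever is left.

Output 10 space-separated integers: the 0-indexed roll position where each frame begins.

Answer: 0 2 4 5 6 8 10 11 13 14

Derivation:
Frame 1 starts at roll index 0: rolls=2,1 (sum=3), consumes 2 rolls
Frame 2 starts at roll index 2: rolls=4,1 (sum=5), consumes 2 rolls
Frame 3 starts at roll index 4: roll=10 (strike), consumes 1 roll
Frame 4 starts at roll index 5: roll=10 (strike), consumes 1 roll
Frame 5 starts at roll index 6: rolls=5,2 (sum=7), consumes 2 rolls
Frame 6 starts at roll index 8: rolls=6,2 (sum=8), consumes 2 rolls
Frame 7 starts at roll index 10: roll=10 (strike), consumes 1 roll
Frame 8 starts at roll index 11: rolls=7,1 (sum=8), consumes 2 rolls
Frame 9 starts at roll index 13: roll=10 (strike), consumes 1 roll
Frame 10 starts at roll index 14: 3 remaining rolls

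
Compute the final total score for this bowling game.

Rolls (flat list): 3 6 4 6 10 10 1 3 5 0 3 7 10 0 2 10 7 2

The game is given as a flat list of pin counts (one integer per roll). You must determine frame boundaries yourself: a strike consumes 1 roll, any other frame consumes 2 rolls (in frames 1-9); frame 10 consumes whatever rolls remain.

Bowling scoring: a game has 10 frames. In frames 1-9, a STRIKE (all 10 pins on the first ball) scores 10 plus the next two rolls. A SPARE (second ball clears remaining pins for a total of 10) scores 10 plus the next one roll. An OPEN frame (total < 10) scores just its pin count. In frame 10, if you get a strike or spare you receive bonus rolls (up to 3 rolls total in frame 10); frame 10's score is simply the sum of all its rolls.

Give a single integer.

Answer: 126

Derivation:
Frame 1: OPEN (3+6=9). Cumulative: 9
Frame 2: SPARE (4+6=10). 10 + next roll (10) = 20. Cumulative: 29
Frame 3: STRIKE. 10 + next two rolls (10+1) = 21. Cumulative: 50
Frame 4: STRIKE. 10 + next two rolls (1+3) = 14. Cumulative: 64
Frame 5: OPEN (1+3=4). Cumulative: 68
Frame 6: OPEN (5+0=5). Cumulative: 73
Frame 7: SPARE (3+7=10). 10 + next roll (10) = 20. Cumulative: 93
Frame 8: STRIKE. 10 + next two rolls (0+2) = 12. Cumulative: 105
Frame 9: OPEN (0+2=2). Cumulative: 107
Frame 10: STRIKE. Sum of all frame-10 rolls (10+7+2) = 19. Cumulative: 126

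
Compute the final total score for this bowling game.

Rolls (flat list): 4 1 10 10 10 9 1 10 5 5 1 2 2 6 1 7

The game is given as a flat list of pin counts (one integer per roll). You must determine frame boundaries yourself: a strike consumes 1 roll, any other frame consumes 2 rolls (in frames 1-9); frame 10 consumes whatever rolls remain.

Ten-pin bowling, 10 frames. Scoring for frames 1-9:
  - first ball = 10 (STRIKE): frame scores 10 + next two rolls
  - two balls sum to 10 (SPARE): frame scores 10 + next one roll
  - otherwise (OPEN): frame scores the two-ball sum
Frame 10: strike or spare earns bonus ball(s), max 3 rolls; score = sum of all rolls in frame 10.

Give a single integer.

Frame 1: OPEN (4+1=5). Cumulative: 5
Frame 2: STRIKE. 10 + next two rolls (10+10) = 30. Cumulative: 35
Frame 3: STRIKE. 10 + next two rolls (10+9) = 29. Cumulative: 64
Frame 4: STRIKE. 10 + next two rolls (9+1) = 20. Cumulative: 84
Frame 5: SPARE (9+1=10). 10 + next roll (10) = 20. Cumulative: 104
Frame 6: STRIKE. 10 + next two rolls (5+5) = 20. Cumulative: 124
Frame 7: SPARE (5+5=10). 10 + next roll (1) = 11. Cumulative: 135
Frame 8: OPEN (1+2=3). Cumulative: 138
Frame 9: OPEN (2+6=8). Cumulative: 146
Frame 10: OPEN. Sum of all frame-10 rolls (1+7) = 8. Cumulative: 154

Answer: 154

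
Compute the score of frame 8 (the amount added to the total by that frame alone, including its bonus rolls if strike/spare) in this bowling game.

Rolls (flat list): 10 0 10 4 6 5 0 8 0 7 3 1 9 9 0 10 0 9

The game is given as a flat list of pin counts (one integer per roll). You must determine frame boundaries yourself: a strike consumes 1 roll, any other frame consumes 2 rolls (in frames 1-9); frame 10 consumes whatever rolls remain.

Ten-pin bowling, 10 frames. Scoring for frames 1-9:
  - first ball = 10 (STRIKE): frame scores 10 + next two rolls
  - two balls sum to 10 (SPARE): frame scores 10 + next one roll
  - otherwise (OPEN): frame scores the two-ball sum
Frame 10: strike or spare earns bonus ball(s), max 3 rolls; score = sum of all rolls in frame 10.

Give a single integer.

Answer: 9

Derivation:
Frame 1: STRIKE. 10 + next two rolls (0+10) = 20. Cumulative: 20
Frame 2: SPARE (0+10=10). 10 + next roll (4) = 14. Cumulative: 34
Frame 3: SPARE (4+6=10). 10 + next roll (5) = 15. Cumulative: 49
Frame 4: OPEN (5+0=5). Cumulative: 54
Frame 5: OPEN (8+0=8). Cumulative: 62
Frame 6: SPARE (7+3=10). 10 + next roll (1) = 11. Cumulative: 73
Frame 7: SPARE (1+9=10). 10 + next roll (9) = 19. Cumulative: 92
Frame 8: OPEN (9+0=9). Cumulative: 101
Frame 9: STRIKE. 10 + next two rolls (0+9) = 19. Cumulative: 120
Frame 10: OPEN. Sum of all frame-10 rolls (0+9) = 9. Cumulative: 129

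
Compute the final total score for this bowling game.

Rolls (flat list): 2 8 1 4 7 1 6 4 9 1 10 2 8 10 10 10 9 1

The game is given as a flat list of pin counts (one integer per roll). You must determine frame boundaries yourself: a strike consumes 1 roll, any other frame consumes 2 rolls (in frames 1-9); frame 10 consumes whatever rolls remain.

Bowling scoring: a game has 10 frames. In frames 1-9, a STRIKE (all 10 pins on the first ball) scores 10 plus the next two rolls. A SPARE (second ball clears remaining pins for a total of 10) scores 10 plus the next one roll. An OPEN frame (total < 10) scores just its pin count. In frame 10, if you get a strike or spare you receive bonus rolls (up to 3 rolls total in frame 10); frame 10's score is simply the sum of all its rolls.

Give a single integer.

Answer: 182

Derivation:
Frame 1: SPARE (2+8=10). 10 + next roll (1) = 11. Cumulative: 11
Frame 2: OPEN (1+4=5). Cumulative: 16
Frame 3: OPEN (7+1=8). Cumulative: 24
Frame 4: SPARE (6+4=10). 10 + next roll (9) = 19. Cumulative: 43
Frame 5: SPARE (9+1=10). 10 + next roll (10) = 20. Cumulative: 63
Frame 6: STRIKE. 10 + next two rolls (2+8) = 20. Cumulative: 83
Frame 7: SPARE (2+8=10). 10 + next roll (10) = 20. Cumulative: 103
Frame 8: STRIKE. 10 + next two rolls (10+10) = 30. Cumulative: 133
Frame 9: STRIKE. 10 + next two rolls (10+9) = 29. Cumulative: 162
Frame 10: STRIKE. Sum of all frame-10 rolls (10+9+1) = 20. Cumulative: 182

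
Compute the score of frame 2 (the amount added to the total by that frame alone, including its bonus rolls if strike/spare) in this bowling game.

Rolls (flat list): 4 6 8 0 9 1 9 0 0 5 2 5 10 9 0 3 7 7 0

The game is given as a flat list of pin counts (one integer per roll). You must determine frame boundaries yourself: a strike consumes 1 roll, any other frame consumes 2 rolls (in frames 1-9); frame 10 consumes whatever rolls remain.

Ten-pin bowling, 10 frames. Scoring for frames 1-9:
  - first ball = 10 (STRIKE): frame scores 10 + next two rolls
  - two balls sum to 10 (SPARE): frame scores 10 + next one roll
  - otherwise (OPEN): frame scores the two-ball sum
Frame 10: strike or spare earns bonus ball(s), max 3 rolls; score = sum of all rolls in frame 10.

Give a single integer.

Answer: 8

Derivation:
Frame 1: SPARE (4+6=10). 10 + next roll (8) = 18. Cumulative: 18
Frame 2: OPEN (8+0=8). Cumulative: 26
Frame 3: SPARE (9+1=10). 10 + next roll (9) = 19. Cumulative: 45
Frame 4: OPEN (9+0=9). Cumulative: 54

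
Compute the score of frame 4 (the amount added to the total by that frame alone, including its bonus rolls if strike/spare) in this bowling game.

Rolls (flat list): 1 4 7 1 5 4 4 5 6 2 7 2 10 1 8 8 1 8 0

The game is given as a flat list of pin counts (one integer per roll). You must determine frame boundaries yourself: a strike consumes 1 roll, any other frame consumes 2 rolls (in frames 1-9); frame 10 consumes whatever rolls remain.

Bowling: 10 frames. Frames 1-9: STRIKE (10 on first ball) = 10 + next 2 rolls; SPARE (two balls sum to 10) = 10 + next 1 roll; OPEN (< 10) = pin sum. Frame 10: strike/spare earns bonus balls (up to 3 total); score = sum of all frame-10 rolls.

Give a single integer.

Frame 1: OPEN (1+4=5). Cumulative: 5
Frame 2: OPEN (7+1=8). Cumulative: 13
Frame 3: OPEN (5+4=9). Cumulative: 22
Frame 4: OPEN (4+5=9). Cumulative: 31
Frame 5: OPEN (6+2=8). Cumulative: 39
Frame 6: OPEN (7+2=9). Cumulative: 48

Answer: 9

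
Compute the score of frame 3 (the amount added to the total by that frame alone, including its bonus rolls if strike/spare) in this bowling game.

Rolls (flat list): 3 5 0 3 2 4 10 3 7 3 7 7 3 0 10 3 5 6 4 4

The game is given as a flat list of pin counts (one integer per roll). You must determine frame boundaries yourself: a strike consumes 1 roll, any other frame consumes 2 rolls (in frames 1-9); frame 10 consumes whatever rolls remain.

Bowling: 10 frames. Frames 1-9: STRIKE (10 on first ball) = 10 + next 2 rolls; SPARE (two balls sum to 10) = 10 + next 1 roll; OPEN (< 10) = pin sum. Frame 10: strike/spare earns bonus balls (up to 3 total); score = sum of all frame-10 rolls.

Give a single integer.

Answer: 6

Derivation:
Frame 1: OPEN (3+5=8). Cumulative: 8
Frame 2: OPEN (0+3=3). Cumulative: 11
Frame 3: OPEN (2+4=6). Cumulative: 17
Frame 4: STRIKE. 10 + next two rolls (3+7) = 20. Cumulative: 37
Frame 5: SPARE (3+7=10). 10 + next roll (3) = 13. Cumulative: 50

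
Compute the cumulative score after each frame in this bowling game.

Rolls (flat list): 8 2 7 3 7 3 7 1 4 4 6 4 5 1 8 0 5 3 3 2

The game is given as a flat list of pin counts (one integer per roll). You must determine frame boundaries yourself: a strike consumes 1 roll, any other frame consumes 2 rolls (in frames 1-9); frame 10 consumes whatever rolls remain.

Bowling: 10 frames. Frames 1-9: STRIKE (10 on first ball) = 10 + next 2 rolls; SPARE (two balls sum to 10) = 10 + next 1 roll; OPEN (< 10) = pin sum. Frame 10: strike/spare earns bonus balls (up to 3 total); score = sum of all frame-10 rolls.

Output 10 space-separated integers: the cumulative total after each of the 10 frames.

Frame 1: SPARE (8+2=10). 10 + next roll (7) = 17. Cumulative: 17
Frame 2: SPARE (7+3=10). 10 + next roll (7) = 17. Cumulative: 34
Frame 3: SPARE (7+3=10). 10 + next roll (7) = 17. Cumulative: 51
Frame 4: OPEN (7+1=8). Cumulative: 59
Frame 5: OPEN (4+4=8). Cumulative: 67
Frame 6: SPARE (6+4=10). 10 + next roll (5) = 15. Cumulative: 82
Frame 7: OPEN (5+1=6). Cumulative: 88
Frame 8: OPEN (8+0=8). Cumulative: 96
Frame 9: OPEN (5+3=8). Cumulative: 104
Frame 10: OPEN. Sum of all frame-10 rolls (3+2) = 5. Cumulative: 109

Answer: 17 34 51 59 67 82 88 96 104 109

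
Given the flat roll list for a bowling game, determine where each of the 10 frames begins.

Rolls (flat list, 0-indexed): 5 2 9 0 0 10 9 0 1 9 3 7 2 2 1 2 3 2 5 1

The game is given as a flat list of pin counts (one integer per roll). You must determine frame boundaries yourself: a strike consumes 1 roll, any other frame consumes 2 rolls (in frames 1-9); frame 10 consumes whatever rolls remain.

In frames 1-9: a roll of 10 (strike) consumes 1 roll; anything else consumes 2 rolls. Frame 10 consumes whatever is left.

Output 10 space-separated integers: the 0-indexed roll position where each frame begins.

Answer: 0 2 4 6 8 10 12 14 16 18

Derivation:
Frame 1 starts at roll index 0: rolls=5,2 (sum=7), consumes 2 rolls
Frame 2 starts at roll index 2: rolls=9,0 (sum=9), consumes 2 rolls
Frame 3 starts at roll index 4: rolls=0,10 (sum=10), consumes 2 rolls
Frame 4 starts at roll index 6: rolls=9,0 (sum=9), consumes 2 rolls
Frame 5 starts at roll index 8: rolls=1,9 (sum=10), consumes 2 rolls
Frame 6 starts at roll index 10: rolls=3,7 (sum=10), consumes 2 rolls
Frame 7 starts at roll index 12: rolls=2,2 (sum=4), consumes 2 rolls
Frame 8 starts at roll index 14: rolls=1,2 (sum=3), consumes 2 rolls
Frame 9 starts at roll index 16: rolls=3,2 (sum=5), consumes 2 rolls
Frame 10 starts at roll index 18: 2 remaining rolls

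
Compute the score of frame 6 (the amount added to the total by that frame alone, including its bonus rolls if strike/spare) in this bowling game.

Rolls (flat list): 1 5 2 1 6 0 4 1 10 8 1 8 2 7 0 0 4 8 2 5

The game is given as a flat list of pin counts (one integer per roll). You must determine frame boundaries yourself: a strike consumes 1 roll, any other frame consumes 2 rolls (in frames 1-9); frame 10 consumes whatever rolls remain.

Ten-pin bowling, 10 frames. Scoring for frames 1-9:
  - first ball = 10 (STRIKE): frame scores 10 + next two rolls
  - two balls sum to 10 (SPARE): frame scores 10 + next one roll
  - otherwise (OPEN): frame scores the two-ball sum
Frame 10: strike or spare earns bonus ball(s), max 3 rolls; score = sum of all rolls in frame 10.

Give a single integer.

Frame 1: OPEN (1+5=6). Cumulative: 6
Frame 2: OPEN (2+1=3). Cumulative: 9
Frame 3: OPEN (6+0=6). Cumulative: 15
Frame 4: OPEN (4+1=5). Cumulative: 20
Frame 5: STRIKE. 10 + next two rolls (8+1) = 19. Cumulative: 39
Frame 6: OPEN (8+1=9). Cumulative: 48
Frame 7: SPARE (8+2=10). 10 + next roll (7) = 17. Cumulative: 65
Frame 8: OPEN (7+0=7). Cumulative: 72

Answer: 9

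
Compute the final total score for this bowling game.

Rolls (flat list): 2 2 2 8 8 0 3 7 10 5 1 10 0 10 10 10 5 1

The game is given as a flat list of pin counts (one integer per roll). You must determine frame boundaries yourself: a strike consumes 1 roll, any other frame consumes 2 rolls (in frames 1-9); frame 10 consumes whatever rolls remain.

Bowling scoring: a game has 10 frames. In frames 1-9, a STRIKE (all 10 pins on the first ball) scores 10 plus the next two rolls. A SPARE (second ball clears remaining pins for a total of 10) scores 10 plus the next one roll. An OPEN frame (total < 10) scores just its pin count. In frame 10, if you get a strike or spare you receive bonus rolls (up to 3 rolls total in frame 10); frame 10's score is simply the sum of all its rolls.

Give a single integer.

Answer: 153

Derivation:
Frame 1: OPEN (2+2=4). Cumulative: 4
Frame 2: SPARE (2+8=10). 10 + next roll (8) = 18. Cumulative: 22
Frame 3: OPEN (8+0=8). Cumulative: 30
Frame 4: SPARE (3+7=10). 10 + next roll (10) = 20. Cumulative: 50
Frame 5: STRIKE. 10 + next two rolls (5+1) = 16. Cumulative: 66
Frame 6: OPEN (5+1=6). Cumulative: 72
Frame 7: STRIKE. 10 + next two rolls (0+10) = 20. Cumulative: 92
Frame 8: SPARE (0+10=10). 10 + next roll (10) = 20. Cumulative: 112
Frame 9: STRIKE. 10 + next two rolls (10+5) = 25. Cumulative: 137
Frame 10: STRIKE. Sum of all frame-10 rolls (10+5+1) = 16. Cumulative: 153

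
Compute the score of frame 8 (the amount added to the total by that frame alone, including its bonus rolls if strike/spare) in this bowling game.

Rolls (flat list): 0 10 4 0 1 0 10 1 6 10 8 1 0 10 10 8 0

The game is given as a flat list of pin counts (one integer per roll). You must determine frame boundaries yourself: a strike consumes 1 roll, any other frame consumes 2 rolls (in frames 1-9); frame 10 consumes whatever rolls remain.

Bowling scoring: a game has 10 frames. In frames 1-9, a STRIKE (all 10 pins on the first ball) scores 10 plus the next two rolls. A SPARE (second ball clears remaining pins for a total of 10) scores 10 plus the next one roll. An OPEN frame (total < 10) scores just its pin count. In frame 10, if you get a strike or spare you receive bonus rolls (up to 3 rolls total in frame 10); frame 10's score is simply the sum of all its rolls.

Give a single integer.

Frame 1: SPARE (0+10=10). 10 + next roll (4) = 14. Cumulative: 14
Frame 2: OPEN (4+0=4). Cumulative: 18
Frame 3: OPEN (1+0=1). Cumulative: 19
Frame 4: STRIKE. 10 + next two rolls (1+6) = 17. Cumulative: 36
Frame 5: OPEN (1+6=7). Cumulative: 43
Frame 6: STRIKE. 10 + next two rolls (8+1) = 19. Cumulative: 62
Frame 7: OPEN (8+1=9). Cumulative: 71
Frame 8: SPARE (0+10=10). 10 + next roll (10) = 20. Cumulative: 91
Frame 9: STRIKE. 10 + next two rolls (8+0) = 18. Cumulative: 109
Frame 10: OPEN. Sum of all frame-10 rolls (8+0) = 8. Cumulative: 117

Answer: 20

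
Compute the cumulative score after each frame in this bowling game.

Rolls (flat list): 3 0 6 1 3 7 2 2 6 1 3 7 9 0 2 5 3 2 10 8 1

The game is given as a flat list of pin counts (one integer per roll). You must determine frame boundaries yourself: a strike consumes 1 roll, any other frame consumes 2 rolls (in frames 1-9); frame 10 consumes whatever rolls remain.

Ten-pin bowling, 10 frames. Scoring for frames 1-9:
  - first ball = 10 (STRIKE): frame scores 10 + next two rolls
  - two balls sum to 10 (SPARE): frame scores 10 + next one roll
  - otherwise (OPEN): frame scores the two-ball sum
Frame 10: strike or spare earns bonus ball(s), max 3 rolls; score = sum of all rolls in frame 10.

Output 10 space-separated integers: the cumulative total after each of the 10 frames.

Frame 1: OPEN (3+0=3). Cumulative: 3
Frame 2: OPEN (6+1=7). Cumulative: 10
Frame 3: SPARE (3+7=10). 10 + next roll (2) = 12. Cumulative: 22
Frame 4: OPEN (2+2=4). Cumulative: 26
Frame 5: OPEN (6+1=7). Cumulative: 33
Frame 6: SPARE (3+7=10). 10 + next roll (9) = 19. Cumulative: 52
Frame 7: OPEN (9+0=9). Cumulative: 61
Frame 8: OPEN (2+5=7). Cumulative: 68
Frame 9: OPEN (3+2=5). Cumulative: 73
Frame 10: STRIKE. Sum of all frame-10 rolls (10+8+1) = 19. Cumulative: 92

Answer: 3 10 22 26 33 52 61 68 73 92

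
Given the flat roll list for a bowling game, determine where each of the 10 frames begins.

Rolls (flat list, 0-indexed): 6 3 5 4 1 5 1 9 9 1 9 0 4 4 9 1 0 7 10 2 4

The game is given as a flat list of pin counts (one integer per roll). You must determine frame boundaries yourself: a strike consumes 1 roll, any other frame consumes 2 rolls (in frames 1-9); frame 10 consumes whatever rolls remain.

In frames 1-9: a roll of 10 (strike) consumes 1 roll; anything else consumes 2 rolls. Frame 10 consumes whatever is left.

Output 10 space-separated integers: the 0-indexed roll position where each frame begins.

Frame 1 starts at roll index 0: rolls=6,3 (sum=9), consumes 2 rolls
Frame 2 starts at roll index 2: rolls=5,4 (sum=9), consumes 2 rolls
Frame 3 starts at roll index 4: rolls=1,5 (sum=6), consumes 2 rolls
Frame 4 starts at roll index 6: rolls=1,9 (sum=10), consumes 2 rolls
Frame 5 starts at roll index 8: rolls=9,1 (sum=10), consumes 2 rolls
Frame 6 starts at roll index 10: rolls=9,0 (sum=9), consumes 2 rolls
Frame 7 starts at roll index 12: rolls=4,4 (sum=8), consumes 2 rolls
Frame 8 starts at roll index 14: rolls=9,1 (sum=10), consumes 2 rolls
Frame 9 starts at roll index 16: rolls=0,7 (sum=7), consumes 2 rolls
Frame 10 starts at roll index 18: 3 remaining rolls

Answer: 0 2 4 6 8 10 12 14 16 18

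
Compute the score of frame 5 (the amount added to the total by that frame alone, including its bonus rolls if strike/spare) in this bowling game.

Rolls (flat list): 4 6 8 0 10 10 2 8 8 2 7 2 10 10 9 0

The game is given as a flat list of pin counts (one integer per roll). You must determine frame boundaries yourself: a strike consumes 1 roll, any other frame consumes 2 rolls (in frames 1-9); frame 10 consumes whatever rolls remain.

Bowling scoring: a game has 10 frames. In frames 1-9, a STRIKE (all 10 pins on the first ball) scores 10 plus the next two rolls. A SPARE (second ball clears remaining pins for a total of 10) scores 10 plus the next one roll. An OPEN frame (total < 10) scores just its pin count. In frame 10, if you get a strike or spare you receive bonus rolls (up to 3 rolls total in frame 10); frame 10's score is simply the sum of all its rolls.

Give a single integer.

Frame 1: SPARE (4+6=10). 10 + next roll (8) = 18. Cumulative: 18
Frame 2: OPEN (8+0=8). Cumulative: 26
Frame 3: STRIKE. 10 + next two rolls (10+2) = 22. Cumulative: 48
Frame 4: STRIKE. 10 + next two rolls (2+8) = 20. Cumulative: 68
Frame 5: SPARE (2+8=10). 10 + next roll (8) = 18. Cumulative: 86
Frame 6: SPARE (8+2=10). 10 + next roll (7) = 17. Cumulative: 103
Frame 7: OPEN (7+2=9). Cumulative: 112

Answer: 18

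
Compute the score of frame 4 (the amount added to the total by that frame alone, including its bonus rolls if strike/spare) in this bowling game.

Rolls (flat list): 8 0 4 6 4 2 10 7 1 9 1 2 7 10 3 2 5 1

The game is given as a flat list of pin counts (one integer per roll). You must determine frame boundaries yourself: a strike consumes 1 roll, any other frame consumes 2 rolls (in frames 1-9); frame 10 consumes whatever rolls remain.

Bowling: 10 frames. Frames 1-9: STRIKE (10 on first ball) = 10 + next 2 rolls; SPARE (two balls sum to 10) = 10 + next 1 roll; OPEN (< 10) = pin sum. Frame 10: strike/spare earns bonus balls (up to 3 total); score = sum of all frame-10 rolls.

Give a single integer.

Answer: 18

Derivation:
Frame 1: OPEN (8+0=8). Cumulative: 8
Frame 2: SPARE (4+6=10). 10 + next roll (4) = 14. Cumulative: 22
Frame 3: OPEN (4+2=6). Cumulative: 28
Frame 4: STRIKE. 10 + next two rolls (7+1) = 18. Cumulative: 46
Frame 5: OPEN (7+1=8). Cumulative: 54
Frame 6: SPARE (9+1=10). 10 + next roll (2) = 12. Cumulative: 66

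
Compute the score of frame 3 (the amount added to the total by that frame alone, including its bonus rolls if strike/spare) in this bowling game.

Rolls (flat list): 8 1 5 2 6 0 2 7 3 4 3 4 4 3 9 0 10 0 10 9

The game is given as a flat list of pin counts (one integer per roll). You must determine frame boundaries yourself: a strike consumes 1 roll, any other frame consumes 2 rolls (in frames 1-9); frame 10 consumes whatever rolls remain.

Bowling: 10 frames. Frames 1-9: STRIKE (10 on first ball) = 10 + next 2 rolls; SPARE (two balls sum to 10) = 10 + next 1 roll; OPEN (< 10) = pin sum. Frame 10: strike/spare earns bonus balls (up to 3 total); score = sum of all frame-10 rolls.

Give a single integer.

Frame 1: OPEN (8+1=9). Cumulative: 9
Frame 2: OPEN (5+2=7). Cumulative: 16
Frame 3: OPEN (6+0=6). Cumulative: 22
Frame 4: OPEN (2+7=9). Cumulative: 31
Frame 5: OPEN (3+4=7). Cumulative: 38

Answer: 6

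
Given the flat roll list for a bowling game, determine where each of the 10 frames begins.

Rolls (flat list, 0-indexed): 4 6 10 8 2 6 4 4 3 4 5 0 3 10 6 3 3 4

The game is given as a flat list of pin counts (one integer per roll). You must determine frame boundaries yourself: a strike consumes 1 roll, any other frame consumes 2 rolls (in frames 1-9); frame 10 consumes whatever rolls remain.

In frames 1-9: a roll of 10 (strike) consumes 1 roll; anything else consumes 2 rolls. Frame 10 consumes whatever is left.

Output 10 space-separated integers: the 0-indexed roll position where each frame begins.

Answer: 0 2 3 5 7 9 11 13 14 16

Derivation:
Frame 1 starts at roll index 0: rolls=4,6 (sum=10), consumes 2 rolls
Frame 2 starts at roll index 2: roll=10 (strike), consumes 1 roll
Frame 3 starts at roll index 3: rolls=8,2 (sum=10), consumes 2 rolls
Frame 4 starts at roll index 5: rolls=6,4 (sum=10), consumes 2 rolls
Frame 5 starts at roll index 7: rolls=4,3 (sum=7), consumes 2 rolls
Frame 6 starts at roll index 9: rolls=4,5 (sum=9), consumes 2 rolls
Frame 7 starts at roll index 11: rolls=0,3 (sum=3), consumes 2 rolls
Frame 8 starts at roll index 13: roll=10 (strike), consumes 1 roll
Frame 9 starts at roll index 14: rolls=6,3 (sum=9), consumes 2 rolls
Frame 10 starts at roll index 16: 2 remaining rolls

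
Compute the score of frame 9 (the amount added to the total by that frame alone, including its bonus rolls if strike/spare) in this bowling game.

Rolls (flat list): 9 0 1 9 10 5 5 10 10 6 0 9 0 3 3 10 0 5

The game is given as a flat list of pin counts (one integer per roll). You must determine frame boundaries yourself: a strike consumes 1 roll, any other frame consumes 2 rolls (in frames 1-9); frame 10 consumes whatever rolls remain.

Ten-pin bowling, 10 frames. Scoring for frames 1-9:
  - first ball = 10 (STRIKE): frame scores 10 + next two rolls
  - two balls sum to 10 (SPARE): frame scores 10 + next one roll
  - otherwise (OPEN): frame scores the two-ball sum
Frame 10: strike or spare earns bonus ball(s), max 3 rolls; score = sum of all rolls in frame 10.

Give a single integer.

Answer: 6

Derivation:
Frame 1: OPEN (9+0=9). Cumulative: 9
Frame 2: SPARE (1+9=10). 10 + next roll (10) = 20. Cumulative: 29
Frame 3: STRIKE. 10 + next two rolls (5+5) = 20. Cumulative: 49
Frame 4: SPARE (5+5=10). 10 + next roll (10) = 20. Cumulative: 69
Frame 5: STRIKE. 10 + next two rolls (10+6) = 26. Cumulative: 95
Frame 6: STRIKE. 10 + next two rolls (6+0) = 16. Cumulative: 111
Frame 7: OPEN (6+0=6). Cumulative: 117
Frame 8: OPEN (9+0=9). Cumulative: 126
Frame 9: OPEN (3+3=6). Cumulative: 132
Frame 10: STRIKE. Sum of all frame-10 rolls (10+0+5) = 15. Cumulative: 147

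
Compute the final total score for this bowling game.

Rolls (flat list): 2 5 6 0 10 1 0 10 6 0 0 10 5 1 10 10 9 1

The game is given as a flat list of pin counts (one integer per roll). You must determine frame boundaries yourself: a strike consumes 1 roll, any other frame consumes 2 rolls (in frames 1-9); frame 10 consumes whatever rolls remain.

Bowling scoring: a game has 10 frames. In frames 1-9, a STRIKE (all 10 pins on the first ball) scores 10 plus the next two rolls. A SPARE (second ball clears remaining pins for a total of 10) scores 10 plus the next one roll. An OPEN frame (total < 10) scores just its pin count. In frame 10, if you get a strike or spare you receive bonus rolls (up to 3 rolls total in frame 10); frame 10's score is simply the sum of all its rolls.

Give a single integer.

Frame 1: OPEN (2+5=7). Cumulative: 7
Frame 2: OPEN (6+0=6). Cumulative: 13
Frame 3: STRIKE. 10 + next two rolls (1+0) = 11. Cumulative: 24
Frame 4: OPEN (1+0=1). Cumulative: 25
Frame 5: STRIKE. 10 + next two rolls (6+0) = 16. Cumulative: 41
Frame 6: OPEN (6+0=6). Cumulative: 47
Frame 7: SPARE (0+10=10). 10 + next roll (5) = 15. Cumulative: 62
Frame 8: OPEN (5+1=6). Cumulative: 68
Frame 9: STRIKE. 10 + next two rolls (10+9) = 29. Cumulative: 97
Frame 10: STRIKE. Sum of all frame-10 rolls (10+9+1) = 20. Cumulative: 117

Answer: 117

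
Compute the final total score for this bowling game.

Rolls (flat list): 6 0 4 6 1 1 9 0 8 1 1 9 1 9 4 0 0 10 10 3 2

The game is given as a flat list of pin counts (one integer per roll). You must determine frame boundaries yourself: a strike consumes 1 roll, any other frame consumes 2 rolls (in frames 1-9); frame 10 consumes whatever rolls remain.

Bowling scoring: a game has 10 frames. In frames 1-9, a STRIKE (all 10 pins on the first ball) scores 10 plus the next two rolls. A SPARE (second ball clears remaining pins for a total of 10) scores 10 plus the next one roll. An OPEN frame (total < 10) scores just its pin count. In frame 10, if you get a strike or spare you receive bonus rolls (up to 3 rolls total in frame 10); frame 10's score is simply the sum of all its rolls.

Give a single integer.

Answer: 101

Derivation:
Frame 1: OPEN (6+0=6). Cumulative: 6
Frame 2: SPARE (4+6=10). 10 + next roll (1) = 11. Cumulative: 17
Frame 3: OPEN (1+1=2). Cumulative: 19
Frame 4: OPEN (9+0=9). Cumulative: 28
Frame 5: OPEN (8+1=9). Cumulative: 37
Frame 6: SPARE (1+9=10). 10 + next roll (1) = 11. Cumulative: 48
Frame 7: SPARE (1+9=10). 10 + next roll (4) = 14. Cumulative: 62
Frame 8: OPEN (4+0=4). Cumulative: 66
Frame 9: SPARE (0+10=10). 10 + next roll (10) = 20. Cumulative: 86
Frame 10: STRIKE. Sum of all frame-10 rolls (10+3+2) = 15. Cumulative: 101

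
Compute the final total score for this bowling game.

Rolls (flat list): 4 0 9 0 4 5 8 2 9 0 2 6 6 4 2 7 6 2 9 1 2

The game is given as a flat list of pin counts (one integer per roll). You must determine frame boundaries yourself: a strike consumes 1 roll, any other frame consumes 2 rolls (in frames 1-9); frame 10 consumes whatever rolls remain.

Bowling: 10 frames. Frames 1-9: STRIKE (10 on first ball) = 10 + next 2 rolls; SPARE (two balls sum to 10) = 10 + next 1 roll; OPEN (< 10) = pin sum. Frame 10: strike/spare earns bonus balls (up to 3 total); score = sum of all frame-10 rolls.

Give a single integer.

Frame 1: OPEN (4+0=4). Cumulative: 4
Frame 2: OPEN (9+0=9). Cumulative: 13
Frame 3: OPEN (4+5=9). Cumulative: 22
Frame 4: SPARE (8+2=10). 10 + next roll (9) = 19. Cumulative: 41
Frame 5: OPEN (9+0=9). Cumulative: 50
Frame 6: OPEN (2+6=8). Cumulative: 58
Frame 7: SPARE (6+4=10). 10 + next roll (2) = 12. Cumulative: 70
Frame 8: OPEN (2+7=9). Cumulative: 79
Frame 9: OPEN (6+2=8). Cumulative: 87
Frame 10: SPARE. Sum of all frame-10 rolls (9+1+2) = 12. Cumulative: 99

Answer: 99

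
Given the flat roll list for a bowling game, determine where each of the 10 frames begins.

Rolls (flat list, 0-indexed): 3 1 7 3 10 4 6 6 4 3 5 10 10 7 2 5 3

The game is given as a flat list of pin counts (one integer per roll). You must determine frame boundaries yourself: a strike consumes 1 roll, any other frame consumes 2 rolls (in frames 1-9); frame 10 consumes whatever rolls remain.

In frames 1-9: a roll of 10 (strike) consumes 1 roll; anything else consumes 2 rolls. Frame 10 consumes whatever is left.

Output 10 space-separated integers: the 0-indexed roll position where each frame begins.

Answer: 0 2 4 5 7 9 11 12 13 15

Derivation:
Frame 1 starts at roll index 0: rolls=3,1 (sum=4), consumes 2 rolls
Frame 2 starts at roll index 2: rolls=7,3 (sum=10), consumes 2 rolls
Frame 3 starts at roll index 4: roll=10 (strike), consumes 1 roll
Frame 4 starts at roll index 5: rolls=4,6 (sum=10), consumes 2 rolls
Frame 5 starts at roll index 7: rolls=6,4 (sum=10), consumes 2 rolls
Frame 6 starts at roll index 9: rolls=3,5 (sum=8), consumes 2 rolls
Frame 7 starts at roll index 11: roll=10 (strike), consumes 1 roll
Frame 8 starts at roll index 12: roll=10 (strike), consumes 1 roll
Frame 9 starts at roll index 13: rolls=7,2 (sum=9), consumes 2 rolls
Frame 10 starts at roll index 15: 2 remaining rolls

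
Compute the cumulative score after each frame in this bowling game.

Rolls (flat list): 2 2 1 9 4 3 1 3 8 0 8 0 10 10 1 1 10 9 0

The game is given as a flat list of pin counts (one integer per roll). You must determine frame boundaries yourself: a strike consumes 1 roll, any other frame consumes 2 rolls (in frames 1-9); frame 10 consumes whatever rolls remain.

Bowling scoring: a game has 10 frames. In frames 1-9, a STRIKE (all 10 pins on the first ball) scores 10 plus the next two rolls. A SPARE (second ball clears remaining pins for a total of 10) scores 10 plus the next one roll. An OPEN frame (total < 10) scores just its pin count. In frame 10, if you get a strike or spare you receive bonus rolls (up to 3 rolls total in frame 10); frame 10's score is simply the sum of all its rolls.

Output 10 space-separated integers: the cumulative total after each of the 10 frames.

Frame 1: OPEN (2+2=4). Cumulative: 4
Frame 2: SPARE (1+9=10). 10 + next roll (4) = 14. Cumulative: 18
Frame 3: OPEN (4+3=7). Cumulative: 25
Frame 4: OPEN (1+3=4). Cumulative: 29
Frame 5: OPEN (8+0=8). Cumulative: 37
Frame 6: OPEN (8+0=8). Cumulative: 45
Frame 7: STRIKE. 10 + next two rolls (10+1) = 21. Cumulative: 66
Frame 8: STRIKE. 10 + next two rolls (1+1) = 12. Cumulative: 78
Frame 9: OPEN (1+1=2). Cumulative: 80
Frame 10: STRIKE. Sum of all frame-10 rolls (10+9+0) = 19. Cumulative: 99

Answer: 4 18 25 29 37 45 66 78 80 99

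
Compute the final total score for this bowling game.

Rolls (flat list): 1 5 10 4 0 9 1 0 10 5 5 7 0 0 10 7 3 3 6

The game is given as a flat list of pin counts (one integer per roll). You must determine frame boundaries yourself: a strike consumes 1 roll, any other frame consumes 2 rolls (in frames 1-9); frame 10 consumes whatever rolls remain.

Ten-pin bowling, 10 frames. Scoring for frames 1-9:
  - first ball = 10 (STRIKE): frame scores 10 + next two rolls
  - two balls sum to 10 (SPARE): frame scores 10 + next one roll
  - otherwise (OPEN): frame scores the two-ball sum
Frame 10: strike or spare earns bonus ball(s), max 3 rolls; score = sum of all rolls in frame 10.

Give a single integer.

Answer: 112

Derivation:
Frame 1: OPEN (1+5=6). Cumulative: 6
Frame 2: STRIKE. 10 + next two rolls (4+0) = 14. Cumulative: 20
Frame 3: OPEN (4+0=4). Cumulative: 24
Frame 4: SPARE (9+1=10). 10 + next roll (0) = 10. Cumulative: 34
Frame 5: SPARE (0+10=10). 10 + next roll (5) = 15. Cumulative: 49
Frame 6: SPARE (5+5=10). 10 + next roll (7) = 17. Cumulative: 66
Frame 7: OPEN (7+0=7). Cumulative: 73
Frame 8: SPARE (0+10=10). 10 + next roll (7) = 17. Cumulative: 90
Frame 9: SPARE (7+3=10). 10 + next roll (3) = 13. Cumulative: 103
Frame 10: OPEN. Sum of all frame-10 rolls (3+6) = 9. Cumulative: 112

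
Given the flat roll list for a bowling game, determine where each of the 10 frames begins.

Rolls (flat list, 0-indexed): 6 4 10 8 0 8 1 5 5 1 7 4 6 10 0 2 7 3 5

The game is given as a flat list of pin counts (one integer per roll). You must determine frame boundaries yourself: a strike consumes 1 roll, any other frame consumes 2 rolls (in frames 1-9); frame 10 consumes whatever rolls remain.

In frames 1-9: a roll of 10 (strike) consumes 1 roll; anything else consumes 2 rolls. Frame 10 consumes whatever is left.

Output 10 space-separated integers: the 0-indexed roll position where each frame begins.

Frame 1 starts at roll index 0: rolls=6,4 (sum=10), consumes 2 rolls
Frame 2 starts at roll index 2: roll=10 (strike), consumes 1 roll
Frame 3 starts at roll index 3: rolls=8,0 (sum=8), consumes 2 rolls
Frame 4 starts at roll index 5: rolls=8,1 (sum=9), consumes 2 rolls
Frame 5 starts at roll index 7: rolls=5,5 (sum=10), consumes 2 rolls
Frame 6 starts at roll index 9: rolls=1,7 (sum=8), consumes 2 rolls
Frame 7 starts at roll index 11: rolls=4,6 (sum=10), consumes 2 rolls
Frame 8 starts at roll index 13: roll=10 (strike), consumes 1 roll
Frame 9 starts at roll index 14: rolls=0,2 (sum=2), consumes 2 rolls
Frame 10 starts at roll index 16: 3 remaining rolls

Answer: 0 2 3 5 7 9 11 13 14 16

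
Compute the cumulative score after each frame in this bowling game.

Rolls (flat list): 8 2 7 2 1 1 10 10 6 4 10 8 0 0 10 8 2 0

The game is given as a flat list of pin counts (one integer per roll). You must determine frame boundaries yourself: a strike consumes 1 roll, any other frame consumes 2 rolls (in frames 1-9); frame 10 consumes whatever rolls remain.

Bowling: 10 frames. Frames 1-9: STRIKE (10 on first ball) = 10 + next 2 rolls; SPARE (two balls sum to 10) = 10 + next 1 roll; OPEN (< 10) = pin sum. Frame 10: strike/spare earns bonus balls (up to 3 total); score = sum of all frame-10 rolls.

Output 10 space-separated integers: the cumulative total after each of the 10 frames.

Frame 1: SPARE (8+2=10). 10 + next roll (7) = 17. Cumulative: 17
Frame 2: OPEN (7+2=9). Cumulative: 26
Frame 3: OPEN (1+1=2). Cumulative: 28
Frame 4: STRIKE. 10 + next two rolls (10+6) = 26. Cumulative: 54
Frame 5: STRIKE. 10 + next two rolls (6+4) = 20. Cumulative: 74
Frame 6: SPARE (6+4=10). 10 + next roll (10) = 20. Cumulative: 94
Frame 7: STRIKE. 10 + next two rolls (8+0) = 18. Cumulative: 112
Frame 8: OPEN (8+0=8). Cumulative: 120
Frame 9: SPARE (0+10=10). 10 + next roll (8) = 18. Cumulative: 138
Frame 10: SPARE. Sum of all frame-10 rolls (8+2+0) = 10. Cumulative: 148

Answer: 17 26 28 54 74 94 112 120 138 148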